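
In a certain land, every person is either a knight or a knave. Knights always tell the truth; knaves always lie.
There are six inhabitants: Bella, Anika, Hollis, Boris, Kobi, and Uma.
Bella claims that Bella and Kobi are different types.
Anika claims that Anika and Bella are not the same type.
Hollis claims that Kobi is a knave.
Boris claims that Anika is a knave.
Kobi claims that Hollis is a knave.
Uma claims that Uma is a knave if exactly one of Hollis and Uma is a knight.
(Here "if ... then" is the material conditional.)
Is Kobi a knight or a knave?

Kobi is a knave.

Consistent assignments: {Bella=knave, Anika=knight, Hollis=knight, Boris=knave, Kobi=knave, Uma=knight}; {Bella=knave, Anika=knave, Hollis=knight, Boris=knight, Kobi=knave, Uma=knight}
In every consistent assignment, Kobi is a knave.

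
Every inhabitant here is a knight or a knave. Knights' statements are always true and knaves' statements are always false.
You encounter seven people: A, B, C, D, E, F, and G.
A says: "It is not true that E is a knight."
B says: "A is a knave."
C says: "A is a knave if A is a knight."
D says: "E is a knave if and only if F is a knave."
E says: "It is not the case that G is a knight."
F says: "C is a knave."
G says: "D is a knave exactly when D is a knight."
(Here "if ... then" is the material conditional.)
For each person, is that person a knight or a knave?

As a knave, A's statement "it is not true that E is a knight" should be false; it is.
As a knight, B's statement "A is a knave" should be True; it is.
Since C is a knight, "A is a knave if A is a knight" needs to be True, which holds.
D is a knave, so "E is a knave if and only if F is a knave" must be false — and it is.
E is a knight; "it is not the case that G is a knight" is True, as required.
F (knave): "C is a knave" — false. ✓
G is a knave, and the claim "D is a knave exactly when D is a knight" is indeed false.

Knights: B, C, and E. Knaves: A, D, F, and G.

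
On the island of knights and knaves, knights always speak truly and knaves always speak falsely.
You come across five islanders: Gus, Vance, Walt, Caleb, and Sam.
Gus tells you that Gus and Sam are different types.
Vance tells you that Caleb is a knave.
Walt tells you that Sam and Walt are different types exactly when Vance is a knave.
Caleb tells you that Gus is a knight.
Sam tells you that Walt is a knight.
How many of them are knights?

The unique consistent assignment is Gus=knight, Vance=knave, Walt=knave, Caleb=knight, Sam=knave.
That has 2 knights.

2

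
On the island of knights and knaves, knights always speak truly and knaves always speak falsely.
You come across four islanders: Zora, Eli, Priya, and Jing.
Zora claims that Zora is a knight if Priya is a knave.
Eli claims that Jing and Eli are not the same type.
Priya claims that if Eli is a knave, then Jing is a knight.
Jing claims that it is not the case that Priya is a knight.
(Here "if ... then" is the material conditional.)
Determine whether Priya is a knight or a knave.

Priya is a knight.

Consistent assignments: {Zora=knight, Eli=knight, Priya=knight, Jing=knave}
In every consistent assignment, Priya is a knight.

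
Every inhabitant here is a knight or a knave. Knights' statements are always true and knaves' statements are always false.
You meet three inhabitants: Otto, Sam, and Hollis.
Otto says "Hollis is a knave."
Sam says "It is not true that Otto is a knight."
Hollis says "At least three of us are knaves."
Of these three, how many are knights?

The unique consistent assignment is Otto=knight, Sam=knave, Hollis=knave.
That has 1 knight.

1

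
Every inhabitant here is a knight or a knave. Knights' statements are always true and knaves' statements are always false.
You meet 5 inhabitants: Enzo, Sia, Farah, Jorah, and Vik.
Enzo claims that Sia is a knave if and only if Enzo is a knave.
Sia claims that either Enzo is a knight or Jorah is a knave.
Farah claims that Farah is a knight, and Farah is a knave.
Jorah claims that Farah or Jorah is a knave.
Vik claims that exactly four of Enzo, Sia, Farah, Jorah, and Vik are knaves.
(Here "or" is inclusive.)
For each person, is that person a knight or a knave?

As a knight, Enzo's statement "Sia is a knave if and only if Enzo is a knave" should be true; it is.
Sia is a knight; "either Enzo is a knight or Jorah is a knave" is true, as required.
Since Farah is a knave, "Farah is a knight, and Farah is a knave" needs to be false, which holds.
Since Jorah is a knight, "Farah or Jorah is a knave" needs to be true, which holds.
Vik (knave): "exactly four of Enzo, Sia, Farah, Jorah, and Vik are knaves" — false. ✓

Enzo is a knight, Sia is a knight, Farah is a knave, Jorah is a knight, and Vik is a knave.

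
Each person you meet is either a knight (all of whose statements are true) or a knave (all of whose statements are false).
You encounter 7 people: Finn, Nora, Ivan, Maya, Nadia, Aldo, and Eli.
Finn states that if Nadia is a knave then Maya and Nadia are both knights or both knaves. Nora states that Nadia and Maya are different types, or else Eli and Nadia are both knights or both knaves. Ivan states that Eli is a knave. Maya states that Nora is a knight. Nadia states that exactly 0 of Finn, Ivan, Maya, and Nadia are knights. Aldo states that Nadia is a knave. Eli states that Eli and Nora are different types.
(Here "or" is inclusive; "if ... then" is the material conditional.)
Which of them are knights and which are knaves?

Finn (knight): "if Nadia is a knave then Maya and Nadia are both knights or both knaves" — true. ✓
As a knave, Nora's statement "Nadia and Maya are different types, or else Eli and Nadia are both knights or both knaves" should be false; it is.
Ivan (knave): "Eli is a knave" — false. ✓
As a knave, Maya's statement "Nora is a knight" should be false; it is.
Since Nadia is a knave, "exactly 0 of Finn, Ivan, Maya, and Nadia are knights" needs to be false, which holds.
Since Aldo is a knight, "Nadia is a knave" needs to be true, which holds.
Eli is a knight; "Eli and Nora are different types" is true, as required.

Finn is a knight, Nora is a knave, Ivan is a knave, Maya is a knave, Nadia is a knave, Aldo is a knight, and Eli is a knight.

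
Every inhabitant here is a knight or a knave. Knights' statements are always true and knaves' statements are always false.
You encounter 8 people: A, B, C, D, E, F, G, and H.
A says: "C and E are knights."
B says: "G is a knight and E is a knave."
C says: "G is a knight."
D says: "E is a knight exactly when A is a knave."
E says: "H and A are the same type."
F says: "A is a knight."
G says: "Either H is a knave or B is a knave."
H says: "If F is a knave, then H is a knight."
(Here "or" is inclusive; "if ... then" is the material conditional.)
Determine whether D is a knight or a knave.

D is a knave.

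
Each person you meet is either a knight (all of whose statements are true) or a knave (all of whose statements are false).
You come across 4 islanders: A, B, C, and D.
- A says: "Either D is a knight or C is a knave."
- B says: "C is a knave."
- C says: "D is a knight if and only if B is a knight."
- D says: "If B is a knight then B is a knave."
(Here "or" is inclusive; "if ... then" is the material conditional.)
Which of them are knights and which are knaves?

A is a knight, and the claim "either D is a knight or C is a knave" is indeed true.
B is a knight; "C is a knave" is true, as required.
C is a knave, so "D is a knight if and only if B is a knight" must be False — and it is.
As a knave, D's statement "if B is a knight then B is a knave" should be False; it is.

A is a knight, B is a knight, C is a knave, and D is a knave.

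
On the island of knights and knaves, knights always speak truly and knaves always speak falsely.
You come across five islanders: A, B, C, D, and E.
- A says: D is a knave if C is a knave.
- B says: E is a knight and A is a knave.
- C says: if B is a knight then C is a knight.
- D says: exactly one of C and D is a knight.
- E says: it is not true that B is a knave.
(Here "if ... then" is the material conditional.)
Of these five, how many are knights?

3

The unique consistent assignment is A=knave, B=knight, C=knave, D=knight, E=knight.
That has 3 knights.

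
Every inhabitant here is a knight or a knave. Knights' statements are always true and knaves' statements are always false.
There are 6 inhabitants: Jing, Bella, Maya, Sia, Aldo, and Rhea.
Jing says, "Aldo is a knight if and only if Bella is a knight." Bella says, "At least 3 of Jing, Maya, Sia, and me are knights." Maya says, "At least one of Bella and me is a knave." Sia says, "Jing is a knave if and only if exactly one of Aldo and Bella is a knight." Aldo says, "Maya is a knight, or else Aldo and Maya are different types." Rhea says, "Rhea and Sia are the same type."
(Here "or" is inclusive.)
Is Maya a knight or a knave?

Maya is a knight.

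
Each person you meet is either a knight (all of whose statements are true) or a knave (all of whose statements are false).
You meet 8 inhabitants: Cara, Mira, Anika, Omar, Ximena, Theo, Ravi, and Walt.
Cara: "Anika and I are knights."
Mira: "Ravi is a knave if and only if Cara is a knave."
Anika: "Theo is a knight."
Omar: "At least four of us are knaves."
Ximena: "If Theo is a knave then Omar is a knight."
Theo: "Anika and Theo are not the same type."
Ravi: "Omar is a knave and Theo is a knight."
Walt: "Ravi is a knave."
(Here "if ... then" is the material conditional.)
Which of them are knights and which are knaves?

Cara is a knave, Mira is a knight, Anika is a knave, Omar is a knight, Ximena is a knight, Theo is a knave, Ravi is a knave, and Walt is a knight.

As a knave, Cara's statement "Anika and I are knights" should be false; it is.
Mira is a knight; "Ravi is a knave if and only if Cara is a knave" is True, as required.
Since Anika is a knave, "Theo is a knight" needs to be false, which holds.
Omar (knight): "at least four of us are knaves" — True. ✓
Ximena (knight): "if Theo is a knave then Omar is a knight" — True. ✓
Theo is a knave, and the claim "Anika and Theo are not the same type" is indeed false.
Ravi is a knave; "Omar is a knave and Theo is a knight" is false, as required.
Walt (knight): "Ravi is a knave" — True. ✓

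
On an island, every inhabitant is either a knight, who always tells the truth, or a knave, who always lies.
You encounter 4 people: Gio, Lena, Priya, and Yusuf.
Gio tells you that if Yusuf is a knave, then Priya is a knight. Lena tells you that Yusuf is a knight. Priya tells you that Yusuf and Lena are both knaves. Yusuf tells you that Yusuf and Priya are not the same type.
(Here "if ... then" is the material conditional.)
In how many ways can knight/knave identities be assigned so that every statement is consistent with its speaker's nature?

1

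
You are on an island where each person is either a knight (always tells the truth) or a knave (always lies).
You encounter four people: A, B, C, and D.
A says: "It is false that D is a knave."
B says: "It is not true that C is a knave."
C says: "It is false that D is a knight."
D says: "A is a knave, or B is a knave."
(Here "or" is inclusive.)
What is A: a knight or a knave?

A is a knight.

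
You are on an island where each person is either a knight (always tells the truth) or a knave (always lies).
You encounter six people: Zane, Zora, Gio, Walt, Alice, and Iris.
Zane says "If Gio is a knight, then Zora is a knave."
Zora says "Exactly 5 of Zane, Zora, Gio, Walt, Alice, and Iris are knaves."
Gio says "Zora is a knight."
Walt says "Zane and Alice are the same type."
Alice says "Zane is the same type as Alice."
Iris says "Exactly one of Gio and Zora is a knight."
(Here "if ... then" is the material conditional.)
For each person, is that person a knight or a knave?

Knights: Zane, Walt, and Alice. Knaves: Zora, Gio, and Iris.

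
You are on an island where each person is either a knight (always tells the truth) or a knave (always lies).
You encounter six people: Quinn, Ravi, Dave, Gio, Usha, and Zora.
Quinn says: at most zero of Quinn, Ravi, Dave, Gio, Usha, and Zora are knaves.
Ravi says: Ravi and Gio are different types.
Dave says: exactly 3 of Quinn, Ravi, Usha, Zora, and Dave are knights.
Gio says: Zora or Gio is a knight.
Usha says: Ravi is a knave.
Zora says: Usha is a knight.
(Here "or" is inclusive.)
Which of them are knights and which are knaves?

Knights: Ravi. Knaves: Quinn, Dave, Gio, Usha, and Zora.

As a knave, Quinn's statement "at most zero of Quinn, Ravi, Dave, Gio, Usha, and Zora are knaves" should be False; it is.
Ravi is a knight, so "Ravi and Gio are different types" must be true — and it is.
Dave (knave): "exactly 3 of Quinn, Ravi, Usha, Zora, and Dave are knights" — False. ✓
As a knave, Gio's statement "Zora or Gio is a knight" should be False; it is.
Usha is a knave, and the claim "Ravi is a knave" is indeed False.
Zora is a knave, and the claim "Usha is a knight" is indeed False.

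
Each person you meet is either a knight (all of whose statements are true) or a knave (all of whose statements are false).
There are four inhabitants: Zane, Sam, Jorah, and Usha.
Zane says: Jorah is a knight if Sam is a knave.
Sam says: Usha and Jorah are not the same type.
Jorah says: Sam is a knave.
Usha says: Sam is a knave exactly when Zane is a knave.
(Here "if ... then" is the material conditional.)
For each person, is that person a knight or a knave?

Zane is a knight, Sam is a knight, Jorah is a knave, and Usha is a knight.

Since Zane is a knight, "Jorah is a knight if Sam is a knave" needs to be true, which holds.
Sam (knight): "Usha and Jorah are not the same type" — true. ✓
Jorah is a knave, so "Sam is a knave" must be False — and it is.
Since Usha is a knight, "Sam is a knave exactly when Zane is a knave" needs to be true, which holds.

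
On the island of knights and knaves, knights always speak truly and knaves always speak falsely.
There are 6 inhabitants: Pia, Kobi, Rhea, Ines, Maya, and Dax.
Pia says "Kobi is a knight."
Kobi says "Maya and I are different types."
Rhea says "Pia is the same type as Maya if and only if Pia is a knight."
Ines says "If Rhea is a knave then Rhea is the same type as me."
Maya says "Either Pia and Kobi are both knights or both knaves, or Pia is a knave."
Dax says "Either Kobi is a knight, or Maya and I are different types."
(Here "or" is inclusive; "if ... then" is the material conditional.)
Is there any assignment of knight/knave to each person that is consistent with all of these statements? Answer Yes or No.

No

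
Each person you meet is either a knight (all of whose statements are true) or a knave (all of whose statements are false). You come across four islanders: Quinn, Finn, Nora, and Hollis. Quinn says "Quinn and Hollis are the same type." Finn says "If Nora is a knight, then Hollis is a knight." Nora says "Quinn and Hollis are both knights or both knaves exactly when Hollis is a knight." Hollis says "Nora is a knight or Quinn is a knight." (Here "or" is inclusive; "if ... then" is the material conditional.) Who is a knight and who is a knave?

Suppose Quinn is a knave. Then Quinn's statement "Quinn and Hollis are the same type" would have to be false. Checking the 8 ways to assign the others, none is consistent with every speaker.
(For instance, with Finn=knight, Nora=knight, Hollis=knight, Nora's claim "Quinn and Hollis are both knights or both knaves exactly when Hollis is a knight" comes out false where it would need to be true.)
So Quinn must be a knight, making "Quinn and Hollis are the same type" true. Taking Quinn=knight, Finn=knight, Nora=knight, Hollis=knight, each remaining statement checks out:
  Finn (knight): "if Nora is a knight, then Hollis is a knight" — true. ✓
  Nora (knight): "Quinn and Hollis are both knights or both knaves exactly when Hollis is a knight" — true. ✓
  Hollis (knight): "Nora is a knight or Quinn is a knight" — true. ✓
This is the unique consistent assignment.

Quinn is a knight, Finn is a knight, Nora is a knight, and Hollis is a knight.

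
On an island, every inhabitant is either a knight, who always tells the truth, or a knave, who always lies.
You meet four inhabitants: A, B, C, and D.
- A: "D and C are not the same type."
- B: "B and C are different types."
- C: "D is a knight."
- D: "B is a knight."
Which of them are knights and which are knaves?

A is a knave, B is a knave, C is a knave, and D is a knave.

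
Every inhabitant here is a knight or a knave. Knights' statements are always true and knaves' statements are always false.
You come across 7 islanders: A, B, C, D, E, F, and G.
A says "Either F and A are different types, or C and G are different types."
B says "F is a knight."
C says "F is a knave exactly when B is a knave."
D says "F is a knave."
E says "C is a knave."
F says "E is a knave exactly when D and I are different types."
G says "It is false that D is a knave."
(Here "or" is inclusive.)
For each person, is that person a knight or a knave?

A is a knight; "either F and A are different types, or C and G are different types" is True, as required.
Since B is a knight, "F is a knight" needs to be True, which holds.
C is a knight, so "F is a knave exactly when B is a knave" must be True — and it is.
D is a knave, and the claim "F is a knave" is indeed False.
E is a knave, and the claim "C is a knave" is indeed False.
F is a knight, and the claim "E is a knave exactly when D and I are different types" is indeed True.
As a knave, G's statement "it is false that D is a knave" should be False; it is.

Knights: A, B, C, and F. Knaves: D, E, and G.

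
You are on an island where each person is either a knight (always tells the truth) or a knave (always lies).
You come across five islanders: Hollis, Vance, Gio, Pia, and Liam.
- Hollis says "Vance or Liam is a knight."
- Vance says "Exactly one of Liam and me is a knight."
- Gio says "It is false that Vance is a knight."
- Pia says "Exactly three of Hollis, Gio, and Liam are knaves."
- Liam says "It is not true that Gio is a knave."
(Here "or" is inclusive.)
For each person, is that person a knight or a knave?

Hollis is a knight, Vance is a knight, Gio is a knave, Pia is a knave, and Liam is a knave.

Hollis is a knight; "Vance or Liam is a knight" is true, as required.
Vance is a knight; "exactly one of Liam and me is a knight" is true, as required.
Gio (knave): "it is false that Vance is a knight" — false. ✓
Pia is a knave, so "exactly three of Hollis, Gio, and Liam are knaves" must be false — and it is.
Liam is a knave, so "it is not true that Gio is a knave" must be false — and it is.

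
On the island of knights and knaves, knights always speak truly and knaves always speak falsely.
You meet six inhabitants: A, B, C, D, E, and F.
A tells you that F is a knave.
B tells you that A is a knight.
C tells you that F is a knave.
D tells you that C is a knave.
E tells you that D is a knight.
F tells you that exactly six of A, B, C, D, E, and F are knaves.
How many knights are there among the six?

The unique consistent assignment is A=knight, B=knight, C=knight, D=knave, E=knave, F=knave.
That has 3 knights.

3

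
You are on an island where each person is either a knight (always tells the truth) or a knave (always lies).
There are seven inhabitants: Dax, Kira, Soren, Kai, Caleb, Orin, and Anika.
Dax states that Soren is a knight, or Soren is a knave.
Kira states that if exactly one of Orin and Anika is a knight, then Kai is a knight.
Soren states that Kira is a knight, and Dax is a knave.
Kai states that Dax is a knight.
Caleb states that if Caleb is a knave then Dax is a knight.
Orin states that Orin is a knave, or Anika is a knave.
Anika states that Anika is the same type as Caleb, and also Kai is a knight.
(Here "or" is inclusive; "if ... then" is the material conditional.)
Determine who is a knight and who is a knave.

Dax is a knight, Kira is a knight, Soren is a knave, Kai is a knight, Caleb is a knight, Orin is a knight, and Anika is a knave.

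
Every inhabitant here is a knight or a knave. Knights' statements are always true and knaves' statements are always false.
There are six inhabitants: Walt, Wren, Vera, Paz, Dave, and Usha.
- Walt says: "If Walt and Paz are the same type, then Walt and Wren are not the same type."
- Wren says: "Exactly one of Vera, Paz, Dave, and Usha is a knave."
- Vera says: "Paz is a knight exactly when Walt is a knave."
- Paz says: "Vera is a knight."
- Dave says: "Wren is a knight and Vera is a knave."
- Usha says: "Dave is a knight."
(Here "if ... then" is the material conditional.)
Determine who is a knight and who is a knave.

Knights: none. Knaves: Walt, Wren, Vera, Paz, Dave, and Usha.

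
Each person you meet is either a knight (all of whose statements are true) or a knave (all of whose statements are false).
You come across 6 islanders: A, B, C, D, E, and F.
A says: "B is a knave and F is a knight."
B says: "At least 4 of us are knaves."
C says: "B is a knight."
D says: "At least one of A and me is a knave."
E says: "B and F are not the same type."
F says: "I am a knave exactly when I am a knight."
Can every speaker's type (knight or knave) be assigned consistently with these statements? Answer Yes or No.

Checking all 64 assignments, each has at least one speaker whose statement's truth value contradicts their type.

No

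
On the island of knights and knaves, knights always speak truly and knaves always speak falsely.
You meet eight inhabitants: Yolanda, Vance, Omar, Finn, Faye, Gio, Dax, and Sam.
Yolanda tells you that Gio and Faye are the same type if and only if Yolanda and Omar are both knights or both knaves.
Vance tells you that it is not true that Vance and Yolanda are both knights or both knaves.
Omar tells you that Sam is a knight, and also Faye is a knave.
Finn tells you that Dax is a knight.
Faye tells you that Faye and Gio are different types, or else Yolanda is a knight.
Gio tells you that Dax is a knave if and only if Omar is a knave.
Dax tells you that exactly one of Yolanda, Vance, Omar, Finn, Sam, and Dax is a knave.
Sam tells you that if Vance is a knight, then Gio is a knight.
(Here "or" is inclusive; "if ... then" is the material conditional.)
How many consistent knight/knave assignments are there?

1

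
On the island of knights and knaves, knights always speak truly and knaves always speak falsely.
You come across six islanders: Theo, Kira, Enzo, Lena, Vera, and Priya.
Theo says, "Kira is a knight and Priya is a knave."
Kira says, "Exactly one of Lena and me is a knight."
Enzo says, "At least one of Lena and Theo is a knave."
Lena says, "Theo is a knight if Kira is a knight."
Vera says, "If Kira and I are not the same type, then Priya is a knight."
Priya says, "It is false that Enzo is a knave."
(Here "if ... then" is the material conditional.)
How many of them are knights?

4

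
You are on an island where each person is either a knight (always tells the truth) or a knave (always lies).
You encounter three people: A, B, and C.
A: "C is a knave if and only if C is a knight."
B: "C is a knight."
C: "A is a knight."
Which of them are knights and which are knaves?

A is a knave, B is a knave, and C is a knave.

A (knave): "C is a knave if and only if C is a knight" — false. ✓
B is a knave; "C is a knight" is false, as required.
C (knave): "A is a knight" — false. ✓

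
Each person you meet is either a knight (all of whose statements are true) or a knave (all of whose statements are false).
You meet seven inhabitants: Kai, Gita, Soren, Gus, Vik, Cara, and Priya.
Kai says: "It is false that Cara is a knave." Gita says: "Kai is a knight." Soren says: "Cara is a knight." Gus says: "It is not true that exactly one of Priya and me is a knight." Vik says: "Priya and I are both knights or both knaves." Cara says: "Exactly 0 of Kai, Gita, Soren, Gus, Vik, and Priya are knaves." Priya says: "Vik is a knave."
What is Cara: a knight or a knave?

Consistent assignments: {Kai=knave, Gita=knave, Soren=knave, Gus=knight, Vik=knave, Cara=knave, Priya=knight}; {Kai=knave, Gita=knave, Soren=knave, Gus=knave, Vik=knave, Cara=knave, Priya=knight}
In every consistent assignment, Cara is a knave.

Cara is a knave.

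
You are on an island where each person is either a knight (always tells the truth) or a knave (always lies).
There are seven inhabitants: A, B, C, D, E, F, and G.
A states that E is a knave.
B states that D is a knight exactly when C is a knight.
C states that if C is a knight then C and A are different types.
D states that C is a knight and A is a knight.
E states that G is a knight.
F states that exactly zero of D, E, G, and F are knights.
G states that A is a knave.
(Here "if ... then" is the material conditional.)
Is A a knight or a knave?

A is a knave.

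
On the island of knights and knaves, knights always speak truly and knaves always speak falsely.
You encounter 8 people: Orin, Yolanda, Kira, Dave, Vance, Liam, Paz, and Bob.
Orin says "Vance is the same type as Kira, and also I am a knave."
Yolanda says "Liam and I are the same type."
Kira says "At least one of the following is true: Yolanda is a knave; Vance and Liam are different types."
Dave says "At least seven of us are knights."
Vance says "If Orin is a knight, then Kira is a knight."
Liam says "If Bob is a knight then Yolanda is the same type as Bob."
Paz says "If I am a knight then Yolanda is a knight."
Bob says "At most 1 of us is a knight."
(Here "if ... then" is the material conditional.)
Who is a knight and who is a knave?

Orin is a knave, Yolanda is a knight, Kira is a knave, Dave is a knave, Vance is a knight, Liam is a knight, Paz is a knight, and Bob is a knave.

Since Orin is a knave, "Vance is the same type as Kira, and also I am a knave" needs to be False, which holds.
Yolanda (knight): "Liam and I are the same type" — True. ✓
Kira (knave): "at least one of the following is true: Yolanda is a knave; Vance and Liam are different types" — False. ✓
Dave is a knave, so "at least seven of us are knights" must be False — and it is.
As a knight, Vance's statement "if Orin is a knight, then Kira is a knight" should be True; it is.
Liam is a knight; "if Bob is a knight then Yolanda is the same type as Bob" is True, as required.
Paz is a knight, and the claim "if I am a knight then Yolanda is a knight" is indeed True.
Bob is a knave, and the claim "at most 1 of us is a knight" is indeed False.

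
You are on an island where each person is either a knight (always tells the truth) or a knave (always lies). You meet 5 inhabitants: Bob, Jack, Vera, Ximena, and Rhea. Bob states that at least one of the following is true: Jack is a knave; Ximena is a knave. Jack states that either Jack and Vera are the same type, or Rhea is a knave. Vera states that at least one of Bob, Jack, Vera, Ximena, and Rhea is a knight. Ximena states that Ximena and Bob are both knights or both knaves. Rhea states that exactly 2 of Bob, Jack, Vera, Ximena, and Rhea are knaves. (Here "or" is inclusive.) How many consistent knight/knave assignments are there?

Consistent assignments:
  Bob=knight, Jack=knave, Vera=knight, Ximena=knave, Rhea=knight

1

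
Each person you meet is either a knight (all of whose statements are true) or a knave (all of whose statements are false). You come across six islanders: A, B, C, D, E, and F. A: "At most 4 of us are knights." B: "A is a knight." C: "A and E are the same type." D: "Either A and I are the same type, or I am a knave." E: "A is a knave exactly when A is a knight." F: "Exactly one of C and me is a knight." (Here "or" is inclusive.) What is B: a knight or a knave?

B is a knight.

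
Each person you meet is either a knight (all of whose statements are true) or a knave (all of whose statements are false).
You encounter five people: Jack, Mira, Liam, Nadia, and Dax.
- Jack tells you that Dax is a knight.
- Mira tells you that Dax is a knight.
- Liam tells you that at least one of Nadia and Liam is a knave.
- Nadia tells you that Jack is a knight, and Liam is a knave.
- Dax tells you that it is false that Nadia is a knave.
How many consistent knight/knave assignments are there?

1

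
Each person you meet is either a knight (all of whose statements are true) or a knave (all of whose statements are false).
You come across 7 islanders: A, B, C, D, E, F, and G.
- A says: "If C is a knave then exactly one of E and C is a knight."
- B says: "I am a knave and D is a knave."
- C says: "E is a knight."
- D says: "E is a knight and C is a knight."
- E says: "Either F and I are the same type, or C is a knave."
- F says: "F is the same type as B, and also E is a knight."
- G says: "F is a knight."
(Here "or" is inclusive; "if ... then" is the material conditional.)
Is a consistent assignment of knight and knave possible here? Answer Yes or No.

No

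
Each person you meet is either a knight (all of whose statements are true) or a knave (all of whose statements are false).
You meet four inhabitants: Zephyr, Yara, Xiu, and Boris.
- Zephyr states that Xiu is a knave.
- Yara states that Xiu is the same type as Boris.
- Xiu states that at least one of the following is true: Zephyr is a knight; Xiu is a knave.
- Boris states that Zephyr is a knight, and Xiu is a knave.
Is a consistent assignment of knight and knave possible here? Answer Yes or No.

No

Checking all 16 assignments, each has at least one speaker whose statement's truth value contradicts their type.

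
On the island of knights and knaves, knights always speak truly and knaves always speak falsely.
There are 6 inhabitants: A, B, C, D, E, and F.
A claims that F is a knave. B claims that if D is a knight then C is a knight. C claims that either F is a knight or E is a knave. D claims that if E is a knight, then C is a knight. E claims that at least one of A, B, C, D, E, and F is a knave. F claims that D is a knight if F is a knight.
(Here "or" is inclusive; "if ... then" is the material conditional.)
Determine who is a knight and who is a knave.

A is a knave; "F is a knave" is false, as required.
B is a knight, and the claim "if D is a knight then C is a knight" is indeed True.
C is a knight, and the claim "either F is a knight or E is a knave" is indeed True.
D (knight): "if E is a knight, then C is a knight" — True. ✓
E is a knight; "at least one of A, B, C, D, E, and F is a knave" is True, as required.
F (knight): "D is a knight if F is a knight" — True. ✓

Knights: B, C, D, E, and F. Knaves: A.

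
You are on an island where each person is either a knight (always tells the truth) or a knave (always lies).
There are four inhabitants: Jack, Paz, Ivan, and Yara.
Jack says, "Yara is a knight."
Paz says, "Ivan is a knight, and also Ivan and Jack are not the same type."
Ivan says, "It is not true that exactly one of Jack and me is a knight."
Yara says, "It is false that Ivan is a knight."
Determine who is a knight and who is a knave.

Jack is a knight, Paz is a knave, Ivan is a knave, and Yara is a knight.

Suppose Jack is a knave. Then Jack's statement "Yara is a knight" would have to be false. Checking the 8 ways to assign the others, none is consistent with every speaker.
(For instance, with Paz=knave, Ivan=knave, Yara=knight, Jack's claim "Yara is a knight" comes out true where it would need to be false.)
So Jack must be a knight, making "Yara is a knight" true. Taking Jack=knight, Paz=knave, Ivan=knave, Yara=knight, each remaining statement checks out:
  Paz (knave): "Ivan is a knight, and also Ivan and Jack are not the same type" — false. ✓
  Ivan (knave): "it is not true that exactly one of Jack and me is a knight" — false. ✓
  Yara (knight): "it is false that Ivan is a knight" — true. ✓
This is the unique consistent assignment.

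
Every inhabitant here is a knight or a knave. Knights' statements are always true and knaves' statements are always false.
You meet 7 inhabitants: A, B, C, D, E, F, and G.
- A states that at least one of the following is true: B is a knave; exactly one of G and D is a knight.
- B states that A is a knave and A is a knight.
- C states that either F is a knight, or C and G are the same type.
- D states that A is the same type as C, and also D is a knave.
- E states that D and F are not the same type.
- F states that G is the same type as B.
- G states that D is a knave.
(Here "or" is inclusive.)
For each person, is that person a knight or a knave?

Knights: A and G. Knaves: B, C, D, E, and F.

As a knight, A's statement "at least one of the following is true: B is a knave; exactly one of G and D is a knight" should be True; it is.
B is a knave, and the claim "A is a knave and A is a knight" is indeed False.
Since C is a knave, "either F is a knight, or C and G are the same type" needs to be False, which holds.
D (knave): "A is the same type as C, and also D is a knave" — False. ✓
E is a knave; "D and F are not the same type" is False, as required.
F is a knave, and the claim "G is the same type as B" is indeed False.
Since G is a knight, "D is a knave" needs to be True, which holds.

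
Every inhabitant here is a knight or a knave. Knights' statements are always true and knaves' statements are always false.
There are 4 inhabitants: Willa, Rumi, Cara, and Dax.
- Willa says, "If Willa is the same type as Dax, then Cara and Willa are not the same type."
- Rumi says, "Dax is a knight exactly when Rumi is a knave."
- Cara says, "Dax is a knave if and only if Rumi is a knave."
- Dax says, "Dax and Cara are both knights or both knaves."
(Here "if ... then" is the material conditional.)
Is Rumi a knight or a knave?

Rumi is a knave.

Consistent assignments: {Willa=knight, Rumi=knave, Cara=knight, Dax=knave}
In every consistent assignment, Rumi is a knave.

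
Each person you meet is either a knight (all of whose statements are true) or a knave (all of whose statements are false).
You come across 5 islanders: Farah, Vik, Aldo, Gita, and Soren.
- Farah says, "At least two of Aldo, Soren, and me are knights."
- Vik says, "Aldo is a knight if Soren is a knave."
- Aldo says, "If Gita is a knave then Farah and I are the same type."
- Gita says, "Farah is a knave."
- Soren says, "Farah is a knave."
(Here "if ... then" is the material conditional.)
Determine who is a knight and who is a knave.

Farah is a knight, Vik is a knight, Aldo is a knight, Gita is a knave, and Soren is a knave.

Farah is a knight, so "at least two of Aldo, Soren, and me are knights" must be true — and it is.
Vik is a knight; "Aldo is a knight if Soren is a knave" is true, as required.
Aldo (knight): "if Gita is a knave then Farah and I are the same type" — true. ✓
Gita (knave): "Farah is a knave" — False. ✓
Soren is a knave, and the claim "Farah is a knave" is indeed False.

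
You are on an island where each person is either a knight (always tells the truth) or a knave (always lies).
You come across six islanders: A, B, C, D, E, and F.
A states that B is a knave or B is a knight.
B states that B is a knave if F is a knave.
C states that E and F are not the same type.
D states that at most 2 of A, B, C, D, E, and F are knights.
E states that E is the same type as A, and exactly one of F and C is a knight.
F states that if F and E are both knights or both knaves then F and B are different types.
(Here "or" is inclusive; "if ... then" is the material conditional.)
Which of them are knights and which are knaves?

A is a knight, B is a knight, C is a knight, D is a knave, E is a knave, and F is a knight.

A is a knight, so "B is a knave or B is a knight" must be true — and it is.
B is a knight, so "B is a knave if F is a knave" must be true — and it is.
C is a knight, so "E and F are not the same type" must be true — and it is.
As a knave, D's statement "at most 2 of A, B, C, D, E, and F are knights" should be False; it is.
E is a knave, so "E is the same type as A, and exactly one of F and C is a knight" must be False — and it is.
F is a knight, and the claim "if F and E are both knights or both knaves then F and B are different types" is indeed true.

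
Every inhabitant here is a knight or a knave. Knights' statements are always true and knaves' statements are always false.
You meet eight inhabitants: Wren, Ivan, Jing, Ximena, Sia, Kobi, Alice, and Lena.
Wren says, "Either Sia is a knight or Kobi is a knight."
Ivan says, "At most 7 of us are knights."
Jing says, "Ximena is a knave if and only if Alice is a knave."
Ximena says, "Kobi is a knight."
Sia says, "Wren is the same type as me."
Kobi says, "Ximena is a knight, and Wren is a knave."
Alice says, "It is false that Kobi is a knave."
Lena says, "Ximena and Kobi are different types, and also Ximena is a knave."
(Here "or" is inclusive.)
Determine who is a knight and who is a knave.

As a knight, Wren's statement "either Sia is a knight or Kobi is a knight" should be true; it is.
Ivan (knight): "at most 7 of us are knights" — true. ✓
Jing is a knight; "Ximena is a knave if and only if Alice is a knave" is true, as required.
As a knave, Ximena's statement "Kobi is a knight" should be false; it is.
Since Sia is a knight, "Wren is the same type as me" needs to be true, which holds.
Kobi (knave): "Ximena is a knight, and Wren is a knave" — false. ✓
Alice (knave): "it is false that Kobi is a knave" — false. ✓
Since Lena is a knave, "Ximena and Kobi are different types, and also Ximena is a knave" needs to be false, which holds.

Knights: Wren, Ivan, Jing, and Sia. Knaves: Ximena, Kobi, Alice, and Lena.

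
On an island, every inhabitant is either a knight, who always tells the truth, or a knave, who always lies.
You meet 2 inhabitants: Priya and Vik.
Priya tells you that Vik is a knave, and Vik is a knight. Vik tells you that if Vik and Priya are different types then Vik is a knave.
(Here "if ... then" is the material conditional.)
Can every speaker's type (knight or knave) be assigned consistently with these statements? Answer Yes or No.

No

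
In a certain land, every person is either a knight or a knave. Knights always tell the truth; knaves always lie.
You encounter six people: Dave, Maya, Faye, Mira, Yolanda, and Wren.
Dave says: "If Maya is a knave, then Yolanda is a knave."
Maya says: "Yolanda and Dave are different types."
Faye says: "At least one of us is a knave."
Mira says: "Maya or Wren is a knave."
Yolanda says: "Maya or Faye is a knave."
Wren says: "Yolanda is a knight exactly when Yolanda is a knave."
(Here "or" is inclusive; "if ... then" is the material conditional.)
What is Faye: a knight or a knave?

Faye is a knight.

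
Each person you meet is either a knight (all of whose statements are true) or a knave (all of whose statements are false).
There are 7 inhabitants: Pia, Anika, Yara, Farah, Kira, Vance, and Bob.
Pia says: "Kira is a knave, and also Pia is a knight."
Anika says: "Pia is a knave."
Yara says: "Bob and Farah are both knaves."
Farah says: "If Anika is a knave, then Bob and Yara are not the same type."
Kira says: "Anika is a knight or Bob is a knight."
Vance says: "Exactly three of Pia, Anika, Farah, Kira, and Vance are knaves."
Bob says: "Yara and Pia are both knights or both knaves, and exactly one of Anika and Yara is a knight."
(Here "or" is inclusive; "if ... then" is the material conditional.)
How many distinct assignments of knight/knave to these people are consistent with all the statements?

Consistent assignments:
  Pia=knave, Anika=knight, Yara=knave, Farah=knight, Kira=knight, Vance=knave, Bob=knight

1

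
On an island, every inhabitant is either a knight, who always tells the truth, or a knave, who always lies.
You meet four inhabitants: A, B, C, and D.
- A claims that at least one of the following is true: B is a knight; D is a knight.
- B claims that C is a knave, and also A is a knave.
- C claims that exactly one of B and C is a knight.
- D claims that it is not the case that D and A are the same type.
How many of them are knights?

The unique consistent assignment is A=knave, B=knave, C=knight, D=knave.
That has 1 knight.

1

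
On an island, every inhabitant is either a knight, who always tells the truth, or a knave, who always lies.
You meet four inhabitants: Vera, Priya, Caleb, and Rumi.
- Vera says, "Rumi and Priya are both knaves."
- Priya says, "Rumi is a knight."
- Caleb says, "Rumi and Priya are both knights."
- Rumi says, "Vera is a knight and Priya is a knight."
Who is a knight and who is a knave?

Vera is a knight, Priya is a knave, Caleb is a knave, and Rumi is a knave.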